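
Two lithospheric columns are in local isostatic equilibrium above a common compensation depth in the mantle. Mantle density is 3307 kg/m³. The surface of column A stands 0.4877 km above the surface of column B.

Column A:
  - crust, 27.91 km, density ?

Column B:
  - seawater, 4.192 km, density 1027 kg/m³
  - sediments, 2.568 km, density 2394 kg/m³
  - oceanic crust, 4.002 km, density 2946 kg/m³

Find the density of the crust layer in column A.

Take the compensation level at the base of the deeper column (depth z_c below the surface of column A) and equate Σ ρ_i t_i down to z_c; mantle fills any gap and the z_c terms cancel.
Column A: 27.91×ρ + (z_c − 27.91)×3307
Column B: 0.4877×0 + 4.192×1027 + 2.568×2394 + 4.002×2946 + (z_c − 0.4877 − 10.762)×3307
The z_c×3307 term appears on both sides and cancels. Collect the known terms of each column as K = Σ(ρt)_known − 3307 × (depth of known layers): K_A = 0 − 3307×27.91 = −92298.37; K_B = 22242.868 − 3307×(0.4877 + 10.762) = −14959.8899.
Balance: K_A + 27.91×ρ = K_B, so ρ = (K_B − K_A)/27.91 = 77338.5/27.91 = 2770 kg/m³.

2770 kg/m³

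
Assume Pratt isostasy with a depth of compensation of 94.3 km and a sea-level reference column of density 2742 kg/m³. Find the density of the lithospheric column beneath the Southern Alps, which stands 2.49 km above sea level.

Pratt balance: ρ_ref D = ρ (D + h).
ρ = ρ_ref D/(D + h) = 2742 × 94.3 km/(94.3 km + 2.49 km) = 2670 kg/m³.

2670 kg/m³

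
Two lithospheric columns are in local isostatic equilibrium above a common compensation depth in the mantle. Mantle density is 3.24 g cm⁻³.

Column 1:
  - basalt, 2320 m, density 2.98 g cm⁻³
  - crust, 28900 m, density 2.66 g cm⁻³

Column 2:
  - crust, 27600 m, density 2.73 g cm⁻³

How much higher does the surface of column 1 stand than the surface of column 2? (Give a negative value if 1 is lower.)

For any compensation level in the mantle, the mantle terms cancel and isostasy reduces to e = (Σt_1 − Σt_2) − (Σ(ρt)_1 − Σ(ρt)_2) / ρ_m.
Σt_1 = 31220 m; Σt_2 = 27600 m; Σ(ρt)_1 = 83787.6; Σ(ρt)_2 = 75348 (in m·g cm⁻³).
e = (31220 − 27600) − (83787.6 − 75348) / 3.24 = 1020 m.

1020 m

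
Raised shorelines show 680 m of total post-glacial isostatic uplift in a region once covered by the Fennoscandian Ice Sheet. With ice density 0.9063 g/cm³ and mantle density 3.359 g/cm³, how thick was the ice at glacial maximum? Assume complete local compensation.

u = t ρ_ice/ρ_m → t = u ρ_m/ρ_ice = 680 m × 3.359/0.9063 = 2520 m.

2520 m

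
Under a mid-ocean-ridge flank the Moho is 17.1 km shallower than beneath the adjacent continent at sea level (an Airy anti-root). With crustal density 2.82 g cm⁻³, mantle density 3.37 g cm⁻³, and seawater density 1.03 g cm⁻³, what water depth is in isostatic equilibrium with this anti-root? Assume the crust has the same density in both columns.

Replacing a thickness d of crust by seawater at the top must be balanced by replacing crust with mantle at the base: d (ρ_c − ρ_w) = a (ρ_m − ρ_c).
d = a (ρ_m − ρ_c)/(ρ_c − ρ_w) = 17.1 km × 0.55/1.79 = 5.25 km.

5.25 km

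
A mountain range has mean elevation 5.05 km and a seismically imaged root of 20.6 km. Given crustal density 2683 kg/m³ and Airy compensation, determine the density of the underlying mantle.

Airy balance: ρ_c h = (ρ_m − ρ_c) r → ρ_m = ρ_c (1 + h/r).
ρ_m = 2683 × (1 + 5.05 km/20.6 km) = 3340 kg/m³.

3340 kg/m³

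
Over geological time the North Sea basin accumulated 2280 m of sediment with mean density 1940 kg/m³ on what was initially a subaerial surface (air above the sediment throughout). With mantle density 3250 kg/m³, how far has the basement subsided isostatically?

1360 m

Subaerial load: s = t ρ_sed / ρ_m = 2280 m × 1940/3250 = 1360 m.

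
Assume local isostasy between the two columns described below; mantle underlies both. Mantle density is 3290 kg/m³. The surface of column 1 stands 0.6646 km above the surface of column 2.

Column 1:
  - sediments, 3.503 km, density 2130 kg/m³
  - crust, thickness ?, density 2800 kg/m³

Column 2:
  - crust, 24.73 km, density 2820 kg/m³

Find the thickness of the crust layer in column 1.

Take the compensation level at the base of the deeper column (depth z_c below the surface of column 1) and equate Σ ρ_i t_i down to z_c; mantle fills any gap and the z_c terms cancel.
Column 1: 3.503×2130 + x×2800 + (z_c − 3.503 − x)×3290
Column 2: 0.6646×0 + 24.73×2820 + (z_c − 0.6646 − 24.73)×3290
The z_c×3290 term appears on both sides and cancels. Collect the known terms of each column as K = Σ(ρt)_known − 3290 × (depth of known layers): K_1 = 7461.39 − 3290×3.503 = −4063.48; K_2 = 69738.6 − 3290×(0.6646 + 24.73) = −13809.634.
Balance: K_1 − x×(3290 − 2800) = K_2, so x = (K_1 − K_2)/(3290 − 2800) = 9746.15/490 = 19.9 km.

19.9 km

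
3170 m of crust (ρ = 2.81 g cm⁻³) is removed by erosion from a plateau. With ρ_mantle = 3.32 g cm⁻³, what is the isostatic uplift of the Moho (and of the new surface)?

2680 m

Unloading: uplift u = e ρ_c/ρ_m = 3170 m × 2.81/3.32 = 2680 m.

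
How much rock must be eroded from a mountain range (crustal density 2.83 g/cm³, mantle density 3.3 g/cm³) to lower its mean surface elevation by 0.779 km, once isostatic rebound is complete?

5.47 km

Net drop Δ = e − u = e − e ρ_c/ρ_m = e (ρ_m − ρ_c)/ρ_m.
e = Δ ρ_m/(ρ_m − ρ_c) = 0.779 km × 3.3/0.47 = 5.47 km.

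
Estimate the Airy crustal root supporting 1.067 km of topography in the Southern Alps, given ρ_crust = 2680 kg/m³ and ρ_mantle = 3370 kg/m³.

Balancing pressure at the compensation depth: the weight of the topography is balanced by the buoyancy of the root, ρ_c h = (ρ_m − ρ_c) r.
r = h · ρ_c / (ρ_m − ρ_c) = 1.067 km × 2680 / (3370 − 2680) = 4.14 km.

4.14 km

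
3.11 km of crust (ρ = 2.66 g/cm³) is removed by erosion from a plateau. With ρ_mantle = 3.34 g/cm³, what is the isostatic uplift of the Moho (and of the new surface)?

Unloading: uplift u = e ρ_c/ρ_m = 3.11 km × 2.66/3.34 = 2.48 km.

2.48 km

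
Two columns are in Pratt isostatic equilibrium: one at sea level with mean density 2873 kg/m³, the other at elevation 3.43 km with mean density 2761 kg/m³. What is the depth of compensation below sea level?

ρ_ref D = ρ (D + h) → D (ρ_ref − ρ) = ρ h.
D = ρ h/(ρ_ref − ρ) = 2761 × 3.43 km/(2873 − 2761) = 84.6 km.

84.6 km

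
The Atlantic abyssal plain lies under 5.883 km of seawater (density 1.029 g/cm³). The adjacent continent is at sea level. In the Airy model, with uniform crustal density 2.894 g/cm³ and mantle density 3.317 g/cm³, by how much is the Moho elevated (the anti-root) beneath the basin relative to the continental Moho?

Balancing pressure at the compensation depth: replacing crust with seawater at the top is compensated by replacing crust with mantle at the base: d (ρ_c − ρ_w) = a (ρ_m − ρ_c).
a = d (ρ_c − ρ_w)/(ρ_m − ρ_c) = 5.883 km × 1.865/0.423 = 25.9 km.

25.9 km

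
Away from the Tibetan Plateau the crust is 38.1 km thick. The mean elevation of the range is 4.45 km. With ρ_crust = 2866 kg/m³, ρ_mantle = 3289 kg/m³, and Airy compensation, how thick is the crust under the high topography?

72.7 km

Root depth r = h ρ_c / (ρ_m − ρ_c) = 4.45 km × 2866 / 423 = 30.15 km.
Total thickness = T + h + r = 38.1 km + 4.45 km + 30.15 km = 72.7 km.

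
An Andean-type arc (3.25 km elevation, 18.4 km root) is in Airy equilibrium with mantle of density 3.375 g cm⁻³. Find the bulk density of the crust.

ρ_c h = (ρ_m − ρ_c) r → ρ_c (h + r) = ρ_m r → ρ_c = ρ_m r / (h + r).
ρ_c = 3.375 × 18.4 km / (3.25 km + 18.4 km) = 2.87 g cm⁻³.

2.87 g cm⁻³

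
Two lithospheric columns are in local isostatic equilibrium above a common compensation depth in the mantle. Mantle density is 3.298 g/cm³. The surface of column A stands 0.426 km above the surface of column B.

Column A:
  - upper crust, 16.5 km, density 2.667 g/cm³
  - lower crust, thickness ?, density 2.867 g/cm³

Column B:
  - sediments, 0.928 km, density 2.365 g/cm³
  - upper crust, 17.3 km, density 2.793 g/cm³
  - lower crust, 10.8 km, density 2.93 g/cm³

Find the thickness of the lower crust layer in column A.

10.6 km

Take the compensation level at the base of the deeper column (depth z_c below the surface of column A) and equate Σ ρ_i t_i down to z_c; mantle fills any gap and the z_c terms cancel.
Column A: 16.5×2.667 + x×2.867 + (z_c − 16.5 − x)×3.298
Column B: 0.426×0 + 0.928×2.365 + 17.3×2.793 + 10.8×2.93 + (z_c − 0.426 − 29.028)×3.298
The z_c×3.298 term appears on both sides and cancels. Collect the known terms of each column as K = Σ(ρt)_known − 3.298 × (depth of known layers): K_A = 44.0055 − 3.298×16.5 = −10.4115; K_B = 82.15762 − 3.298×(0.426 + 29.028) = −14.981672.
Balance: K_A − x×(3.298 − 2.867) = K_B, so x = (K_A − K_B)/(3.298 − 2.867) = 4.57017/0.431 = 10.6 km.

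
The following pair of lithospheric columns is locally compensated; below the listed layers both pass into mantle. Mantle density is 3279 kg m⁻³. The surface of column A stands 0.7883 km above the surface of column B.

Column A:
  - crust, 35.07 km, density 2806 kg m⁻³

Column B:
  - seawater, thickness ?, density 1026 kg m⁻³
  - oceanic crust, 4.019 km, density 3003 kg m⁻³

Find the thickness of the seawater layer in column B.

Take the compensation level at the base of the deeper column (depth z_c below the surface of column A) and equate Σ ρ_i t_i down to z_c; mantle fills any gap and the z_c terms cancel.
Column A: 35.07×2806 + (z_c − 35.07)×3279
Column B: 0.7883×0 + x×1026 + 4.019×3003 + (z_c − 0.7883 − 4.019 − x)×3279
The z_c×3279 term appears on both sides and cancels. Collect the known terms of each column as K = Σ(ρt)_known − 3279 × (depth of known layers): K_A = 98406.42 − 3279×35.07 = −16588.11; K_B = 12069.057 − 3279×(0.7883 + 4.019) = −3694.0797.
Balance: K_A = K_B − x×(3279 − 1026), so x = (K_B − K_A)/(3279 − 1026) = 12894/2253 = 5.72 km.

5.72 km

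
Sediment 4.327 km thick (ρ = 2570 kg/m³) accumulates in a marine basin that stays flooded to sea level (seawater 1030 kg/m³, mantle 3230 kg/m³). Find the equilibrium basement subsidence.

3.03 km

Submarine loading: the sediment displaces seawater, and the subsidence is in turn flooded, so s (ρ_m − ρ_w) = t (ρ_sed − ρ_w).
s = 4.327 km × (2570 − 1030) / (3230 − 1030) = 3.03 km.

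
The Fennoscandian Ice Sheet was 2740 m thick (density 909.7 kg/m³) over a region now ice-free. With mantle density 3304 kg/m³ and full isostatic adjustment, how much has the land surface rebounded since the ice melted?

754 m

Removing the load lets mantle flow back in; uplift u satisfies ρ_ice t = ρ_m u.
u = t ρ_ice/ρ_m = 2740 m × 909.7/3304 = 754 m.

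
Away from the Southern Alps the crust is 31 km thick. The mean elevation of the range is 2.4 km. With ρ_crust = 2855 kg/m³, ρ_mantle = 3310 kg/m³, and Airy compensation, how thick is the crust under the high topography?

48.5 km

Root depth r = h ρ_c / (ρ_m − ρ_c) = 2.4 km × 2855 / 455 = 15.06 km.
Total thickness = T + h + r = 31 km + 2.4 km + 15.06 km = 48.5 km.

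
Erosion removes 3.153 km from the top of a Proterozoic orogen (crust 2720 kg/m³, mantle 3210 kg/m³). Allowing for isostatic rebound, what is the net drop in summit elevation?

0.481 km

Rebound u = e ρ_c/ρ_m = 3.153 km × 2720/3210 = 2.672 km.
Net surface drop = e − u = 3.153 km − 2.672 km = e (ρ_m − ρ_c)/ρ_m = 0.481 km.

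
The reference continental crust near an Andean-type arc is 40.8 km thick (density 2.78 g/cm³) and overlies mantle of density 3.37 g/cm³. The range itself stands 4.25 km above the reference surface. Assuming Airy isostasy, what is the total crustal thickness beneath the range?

Root depth r = h ρ_c / (ρ_m − ρ_c) = 4.25 km × 2.78 / 0.59 = 20.03 km.
Total thickness = T + h + r = 40.8 km + 4.25 km + 20.03 km = 65.1 km.

65.1 km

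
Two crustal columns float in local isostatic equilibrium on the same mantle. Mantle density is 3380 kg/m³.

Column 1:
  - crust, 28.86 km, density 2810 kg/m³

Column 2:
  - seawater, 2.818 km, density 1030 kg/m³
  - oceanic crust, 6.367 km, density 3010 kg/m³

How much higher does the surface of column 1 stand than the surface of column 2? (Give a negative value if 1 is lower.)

For any compensation level in the mantle, the mantle terms cancel and isostasy reduces to e = (Σt_1 − Σt_2) − (Σ(ρt)_1 − Σ(ρt)_2) / ρ_m.
Σt_1 = 28.86 km; Σt_2 = 9.185 km; Σ(ρt)_1 = 81096.6; Σ(ρt)_2 = 22067.21 (in km·kg/m³).
e = (28.86 − 9.185) − (81096.6 − 22067.21) / 3380 = 2.21 km.

2.21 km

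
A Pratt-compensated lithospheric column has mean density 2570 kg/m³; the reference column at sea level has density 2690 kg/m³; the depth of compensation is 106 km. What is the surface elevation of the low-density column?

4.95 km

ρ_ref D = ρ (D + h) → h = D (ρ_ref − ρ)/ρ.
h = 106 km × (2690 − 2570)/2570 = 4.95 km.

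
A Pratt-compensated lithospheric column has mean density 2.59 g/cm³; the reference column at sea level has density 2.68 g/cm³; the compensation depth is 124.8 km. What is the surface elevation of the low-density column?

4.34 km

ρ_ref D = ρ (D + h) → h = D (ρ_ref − ρ)/ρ.
h = 124.8 km × (2.68 − 2.59)/2.59 = 4.34 km.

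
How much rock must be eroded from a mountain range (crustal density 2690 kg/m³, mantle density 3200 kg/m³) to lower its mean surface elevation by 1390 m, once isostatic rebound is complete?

Net drop Δ = e − u = e − e ρ_c/ρ_m = e (ρ_m − ρ_c)/ρ_m.
e = Δ ρ_m/(ρ_m − ρ_c) = 1390 m × 3200/510 = 8720 m.

8720 m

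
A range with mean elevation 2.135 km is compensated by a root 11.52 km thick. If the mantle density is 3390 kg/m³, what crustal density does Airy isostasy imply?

2860 kg/m³

ρ_c h = (ρ_m − ρ_c) r → ρ_c (h + r) = ρ_m r → ρ_c = ρ_m r / (h + r).
ρ_c = 3390 × 11.52 km / (2.135 km + 11.52 km) = 2860 kg/m³.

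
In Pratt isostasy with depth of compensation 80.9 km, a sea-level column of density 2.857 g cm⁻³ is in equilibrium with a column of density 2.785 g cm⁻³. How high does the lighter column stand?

2.09 km

ρ_ref D = ρ (D + h) → h = D (ρ_ref − ρ)/ρ.
h = 80.9 km × (2.857 − 2.785)/2.785 = 2.09 km.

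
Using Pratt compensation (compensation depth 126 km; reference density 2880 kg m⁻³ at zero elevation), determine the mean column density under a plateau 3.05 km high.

Pratt balance: ρ_ref D = ρ (D + h).
ρ = ρ_ref D/(D + h) = 2880 × 126 km/(126 km + 3.05 km) = 2810 kg m⁻³.

2810 kg m⁻³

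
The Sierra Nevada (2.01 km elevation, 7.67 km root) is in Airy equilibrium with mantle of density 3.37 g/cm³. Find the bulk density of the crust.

ρ_c h = (ρ_m − ρ_c) r → ρ_c (h + r) = ρ_m r → ρ_c = ρ_m r / (h + r).
ρ_c = 3.37 × 7.67 km / (2.01 km + 7.67 km) = 2.67 g/cm³.

2.67 g/cm³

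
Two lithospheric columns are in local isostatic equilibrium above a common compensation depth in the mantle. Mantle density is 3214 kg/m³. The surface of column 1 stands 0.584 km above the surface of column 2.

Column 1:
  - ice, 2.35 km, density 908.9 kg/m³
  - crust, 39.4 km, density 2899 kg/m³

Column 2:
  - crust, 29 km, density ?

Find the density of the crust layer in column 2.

Take the compensation level at the base of the deeper column (depth z_c below the surface of column 1) and equate Σ ρ_i t_i down to z_c; mantle fills any gap and the z_c terms cancel.
Column 1: 2.35×908.9 + 39.4×2899 + (z_c − 41.75)×3214
Column 2: 0.584×0 + 29×ρ + (z_c − 0.584 − 29)×3214
The z_c×3214 term appears on both sides and cancels. Collect the known terms of each column as K = Σ(ρt)_known − 3214 × (depth of known layers): K_1 = 116356.515 − 3214×41.75 = −17827.985; K_2 = 0 − 3214×(0.584 + 29) = −95082.976.
Balance: K_1 = K_2 + 29×ρ, so ρ = (K_1 − K_2)/29 = 77255/29 = 2660 kg/m³.

2660 kg/m³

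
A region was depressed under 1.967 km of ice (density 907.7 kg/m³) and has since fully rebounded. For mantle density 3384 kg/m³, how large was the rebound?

0.528 km

Removing the load lets mantle flow back in; uplift u satisfies ρ_ice t = ρ_m u.
u = t ρ_ice/ρ_m = 1.967 km × 907.7/3384 = 0.528 km.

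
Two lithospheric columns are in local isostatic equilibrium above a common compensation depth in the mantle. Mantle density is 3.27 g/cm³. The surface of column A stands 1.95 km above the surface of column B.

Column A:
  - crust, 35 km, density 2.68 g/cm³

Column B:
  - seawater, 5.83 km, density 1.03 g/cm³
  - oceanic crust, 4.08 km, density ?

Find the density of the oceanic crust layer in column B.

2.97 g/cm³

Take the compensation level at the base of the deeper column (depth z_c below the surface of column A) and equate Σ ρ_i t_i down to z_c; mantle fills any gap and the z_c terms cancel.
Column A: 35×2.68 + (z_c − 35)×3.27
Column B: 1.95×0 + 5.83×1.03 + 4.08×ρ + (z_c − 1.95 − 9.91)×3.27
The z_c×3.27 term appears on both sides and cancels. Collect the known terms of each column as K = Σ(ρt)_known − 3.27 × (depth of known layers): K_A = 93.8 − 3.27×35 = −20.65; K_B = 6.0049 − 3.27×(1.95 + 9.91) = −32.7773.
Balance: K_A = K_B + 4.08×ρ, so ρ = (K_A − K_B)/4.08 = 12.1273/4.08 = 2.97 g/cm³.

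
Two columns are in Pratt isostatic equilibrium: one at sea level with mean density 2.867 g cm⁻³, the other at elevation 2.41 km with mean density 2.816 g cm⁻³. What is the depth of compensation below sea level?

133 km

ρ_ref D = ρ (D + h) → D (ρ_ref − ρ) = ρ h.
D = ρ h/(ρ_ref − ρ) = 2.816 × 2.41 km/(2.867 − 2.816) = 133 km.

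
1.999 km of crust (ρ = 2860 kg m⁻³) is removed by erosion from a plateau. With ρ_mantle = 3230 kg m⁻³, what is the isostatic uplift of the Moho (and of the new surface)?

Unloading: uplift u = e ρ_c/ρ_m = 1.999 km × 2860/3230 = 1.77 km.

1.77 km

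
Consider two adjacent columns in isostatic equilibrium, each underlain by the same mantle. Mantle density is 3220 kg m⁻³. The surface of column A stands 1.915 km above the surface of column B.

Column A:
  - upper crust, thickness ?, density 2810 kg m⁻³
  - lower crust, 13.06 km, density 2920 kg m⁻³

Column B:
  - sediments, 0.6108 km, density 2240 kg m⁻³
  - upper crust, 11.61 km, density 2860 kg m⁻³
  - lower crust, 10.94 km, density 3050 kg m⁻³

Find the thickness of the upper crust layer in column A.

21.7 km

Take the compensation level at the base of the deeper column (depth z_c below the surface of column A) and equate Σ ρ_i t_i down to z_c; mantle fills any gap and the z_c terms cancel.
Column A: x×2810 + 13.06×2920 + (z_c − 13.06 − x)×3220
Column B: 1.915×0 + 0.6108×2240 + 11.61×2860 + 10.94×3050 + (z_c − 1.915 − 23.1608)×3220
The z_c×3220 term appears on both sides and cancels. Collect the known terms of each column as K = Σ(ρt)_known − 3220 × (depth of known layers): K_A = 38135.2 − 3220×13.06 = −3918; K_B = 67939.792 − 3220×(1.915 + 23.1608) = −12804.284.
Balance: K_A − x×(3220 − 2810) = K_B, so x = (K_A − K_B)/(3220 − 2810) = 8886.28/410 = 21.7 km.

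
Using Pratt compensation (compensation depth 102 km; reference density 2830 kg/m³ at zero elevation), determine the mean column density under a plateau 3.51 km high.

Pratt balance: ρ_ref D = ρ (D + h).
ρ = ρ_ref D/(D + h) = 2830 × 102 km/(102 km + 3.51 km) = 2740 kg/m³.

2740 kg/m³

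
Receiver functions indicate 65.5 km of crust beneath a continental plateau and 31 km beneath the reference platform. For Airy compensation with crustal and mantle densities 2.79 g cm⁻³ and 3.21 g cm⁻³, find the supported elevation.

4.51 km

Excess crust Δ = 65.5 km − 31 km = 34.5 km, split between elevation h and root r with h + r = Δ.
Airy balance ρ_c h = (ρ_m − ρ_c) r gives r = h ρ_c/(ρ_m − ρ_c), so h (1 + ρ_c/(ρ_m − ρ_c)) = Δ, i.e. h = Δ (ρ_m − ρ_c)/ρ_m.
h = 34.5 km × 0.42/3.21 = 4.51 km.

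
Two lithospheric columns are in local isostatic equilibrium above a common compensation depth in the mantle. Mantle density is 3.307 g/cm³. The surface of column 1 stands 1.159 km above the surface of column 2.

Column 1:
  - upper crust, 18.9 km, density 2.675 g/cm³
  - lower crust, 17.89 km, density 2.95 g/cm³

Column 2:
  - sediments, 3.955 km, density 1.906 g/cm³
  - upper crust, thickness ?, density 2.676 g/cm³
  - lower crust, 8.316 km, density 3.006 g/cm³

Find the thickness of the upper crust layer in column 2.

10.2 km

Take the compensation level at the base of the deeper column (depth z_c below the surface of column 1) and equate Σ ρ_i t_i down to z_c; mantle fills any gap and the z_c terms cancel.
Column 1: 18.9×2.675 + 17.89×2.95 + (z_c − 36.79)×3.307
Column 2: 1.159×0 + 3.955×1.906 + x×2.676 + 8.316×3.006 + (z_c − 1.159 − 12.271 − x)×3.307
The z_c×3.307 term appears on both sides and cancels. Collect the known terms of each column as K = Σ(ρt)_known − 3.307 × (depth of known layers): K_1 = 103.333 − 3.307×36.79 = −18.33153; K_2 = 32.536126 − 3.307×(1.159 + 12.271) = −11.876884.
Balance: K_1 = K_2 − x×(3.307 − 2.676), so x = (K_2 − K_1)/(3.307 − 2.676) = 6.45465/0.631 = 10.2 km.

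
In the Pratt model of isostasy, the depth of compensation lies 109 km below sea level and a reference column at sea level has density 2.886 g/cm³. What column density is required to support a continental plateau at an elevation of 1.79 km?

Pratt balance: ρ_ref D = ρ (D + h).
ρ = ρ_ref D/(D + h) = 2.886 × 109 km/(109 km + 1.79 km) = 2.84 g/cm³.

2.84 g/cm³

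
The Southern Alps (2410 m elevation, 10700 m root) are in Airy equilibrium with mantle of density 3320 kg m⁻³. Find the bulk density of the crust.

ρ_c h = (ρ_m − ρ_c) r → ρ_c (h + r) = ρ_m r → ρ_c = ρ_m r / (h + r).
ρ_c = 3320 × 10700 m / (2410 m + 10700 m) = 2710 kg m⁻³.

2710 kg m⁻³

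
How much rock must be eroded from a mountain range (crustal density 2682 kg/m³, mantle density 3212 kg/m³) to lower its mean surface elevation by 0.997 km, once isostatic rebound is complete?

6.04 km

Net drop Δ = e − u = e − e ρ_c/ρ_m = e (ρ_m − ρ_c)/ρ_m.
e = Δ ρ_m/(ρ_m − ρ_c) = 0.997 km × 3212/530 = 6.04 km.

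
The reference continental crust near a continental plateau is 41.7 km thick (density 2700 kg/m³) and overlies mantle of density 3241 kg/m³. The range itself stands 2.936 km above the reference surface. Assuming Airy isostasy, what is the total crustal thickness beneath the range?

59.3 km

Root depth r = h ρ_c / (ρ_m − ρ_c) = 2.936 km × 2700 / 541 = 14.65 km.
Total thickness = T + h + r = 41.7 km + 2.936 km + 14.65 km = 59.3 km.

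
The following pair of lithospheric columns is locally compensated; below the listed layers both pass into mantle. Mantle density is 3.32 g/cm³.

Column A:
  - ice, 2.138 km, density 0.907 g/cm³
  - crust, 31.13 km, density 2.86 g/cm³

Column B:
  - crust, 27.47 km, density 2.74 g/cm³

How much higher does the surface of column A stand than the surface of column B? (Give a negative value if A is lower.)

For any compensation level in the mantle, the mantle terms cancel and isostasy reduces to e = (Σt_A − Σt_B) − (Σ(ρt)_A − Σ(ρt)_B) / ρ_m.
Σt_A = 33.268 km; Σt_B = 27.47 km; Σ(ρt)_A = 90.970966; Σ(ρt)_B = 75.2678 (in km·g/cm³).
e = (33.268 − 27.47) − (90.970966 − 75.2678) / 3.32 = 1.07 km.

1.07 km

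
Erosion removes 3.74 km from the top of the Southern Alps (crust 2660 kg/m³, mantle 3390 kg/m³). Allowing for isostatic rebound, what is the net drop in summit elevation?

0.805 km

Rebound u = e ρ_c/ρ_m = 3.74 km × 2660/3390 = 2.935 km.
Net surface drop = e − u = 3.74 km − 2.935 km = e (ρ_m − ρ_c)/ρ_m = 0.805 km.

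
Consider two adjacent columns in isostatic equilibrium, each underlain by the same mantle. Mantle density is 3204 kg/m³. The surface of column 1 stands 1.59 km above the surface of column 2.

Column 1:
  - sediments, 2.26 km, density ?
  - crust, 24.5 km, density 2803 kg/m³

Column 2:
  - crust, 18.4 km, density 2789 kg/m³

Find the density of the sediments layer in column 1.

Take the compensation level at the base of the deeper column (depth z_c below the surface of column 1) and equate Σ ρ_i t_i down to z_c; mantle fills any gap and the z_c terms cancel.
Column 1: 2.26×ρ + 24.5×2803 + (z_c − 26.76)×3204
Column 2: 1.59×0 + 18.4×2789 + (z_c − 1.59 − 18.4)×3204
The z_c×3204 term appears on both sides and cancels. Collect the known terms of each column as K = Σ(ρt)_known − 3204 × (depth of known layers): K_1 = 68673.5 − 3204×26.76 = −17065.54; K_2 = 51317.6 − 3204×(1.59 + 18.4) = −12730.36.
Balance: K_1 + 2.26×ρ = K_2, so ρ = (K_2 − K_1)/2.26 = 4335.18/2.26 = 1920 kg/m³.

1920 kg/m³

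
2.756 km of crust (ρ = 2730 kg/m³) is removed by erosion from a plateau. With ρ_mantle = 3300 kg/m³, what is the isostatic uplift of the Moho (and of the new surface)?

2.28 km

Unloading: uplift u = e ρ_c/ρ_m = 2.756 km × 2730/3300 = 2.28 km.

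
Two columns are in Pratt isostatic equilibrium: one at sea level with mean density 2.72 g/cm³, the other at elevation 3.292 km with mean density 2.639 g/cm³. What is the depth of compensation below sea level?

ρ_ref D = ρ (D + h) → D (ρ_ref − ρ) = ρ h.
D = ρ h/(ρ_ref − ρ) = 2.639 × 3.292 km/(2.72 − 2.639) = 107 km.

107 km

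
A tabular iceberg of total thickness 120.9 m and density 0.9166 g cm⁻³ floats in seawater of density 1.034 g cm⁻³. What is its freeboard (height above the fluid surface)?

13.7 m

Floating equilibrium: submerged depth d = t ρ_obj/ρ_fluid = 120.9 m × 0.9166/1.034 = 107.2 m.
Freeboard = t − d = 120.9 m − 107.2 m = 13.7 m.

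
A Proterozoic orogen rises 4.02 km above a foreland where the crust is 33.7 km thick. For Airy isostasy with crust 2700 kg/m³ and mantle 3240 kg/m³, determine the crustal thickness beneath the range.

57.8 km

Root depth r = h ρ_c / (ρ_m − ρ_c) = 4.02 km × 2700 / 540 = 20.1 km.
Total thickness = T + h + r = 33.7 km + 4.02 km + 20.1 km = 57.8 km.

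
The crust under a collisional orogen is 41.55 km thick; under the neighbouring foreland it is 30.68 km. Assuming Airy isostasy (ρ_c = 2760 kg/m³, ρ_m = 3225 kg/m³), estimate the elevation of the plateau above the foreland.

Excess crust Δ = 41.55 km − 30.68 km = 10.87 km, split between elevation h and root r with h + r = Δ.
Airy balance ρ_c h = (ρ_m − ρ_c) r gives r = h ρ_c/(ρ_m − ρ_c), so h (1 + ρ_c/(ρ_m − ρ_c)) = Δ, i.e. h = Δ (ρ_m − ρ_c)/ρ_m.
h = 10.87 km × 465/3225 = 1.57 km.

1.57 km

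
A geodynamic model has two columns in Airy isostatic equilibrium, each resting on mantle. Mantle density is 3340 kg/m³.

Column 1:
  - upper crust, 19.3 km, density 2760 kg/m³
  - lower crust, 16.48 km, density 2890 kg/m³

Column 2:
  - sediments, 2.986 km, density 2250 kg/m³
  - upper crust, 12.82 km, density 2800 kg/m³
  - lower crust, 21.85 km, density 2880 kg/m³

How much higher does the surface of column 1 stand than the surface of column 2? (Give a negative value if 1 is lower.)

−0.485 km

For any compensation level in the mantle, the mantle terms cancel and isostasy reduces to e = (Σt_1 − Σt_2) − (Σ(ρt)_1 − Σ(ρt)_2) / ρ_m.
Σt_1 = 35.78 km; Σt_2 = 37.656 km; Σ(ρt)_1 = 100895.2; Σ(ρt)_2 = 105542.5 (in km·kg/m³).
e = (35.78 − 37.656) − (100895.2 − 105542.5) / 3340 = −0.485 km.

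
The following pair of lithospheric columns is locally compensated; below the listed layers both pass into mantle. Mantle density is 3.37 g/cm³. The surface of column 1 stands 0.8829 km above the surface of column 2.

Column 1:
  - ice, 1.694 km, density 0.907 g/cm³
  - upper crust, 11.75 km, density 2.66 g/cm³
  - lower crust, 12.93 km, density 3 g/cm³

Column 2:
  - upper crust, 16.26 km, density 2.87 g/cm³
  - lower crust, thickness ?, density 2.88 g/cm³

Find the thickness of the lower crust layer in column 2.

12.6 km

Take the compensation level at the base of the deeper column (depth z_c below the surface of column 1) and equate Σ ρ_i t_i down to z_c; mantle fills any gap and the z_c terms cancel.
Column 1: 1.694×0.907 + 11.75×2.66 + 12.93×3 + (z_c − 26.374)×3.37
Column 2: 0.8829×0 + 16.26×2.87 + x×2.88 + (z_c − 0.8829 − 16.26 − x)×3.37
The z_c×3.37 term appears on both sides and cancels. Collect the known terms of each column as K = Σ(ρt)_known − 3.37 × (depth of known layers): K_1 = 71.581458 − 3.37×26.374 = −17.298922; K_2 = 46.6662 − 3.37×(0.8829 + 16.26) = −11.105373.
Balance: K_1 = K_2 − x×(3.37 − 2.88), so x = (K_2 − K_1)/(3.37 − 2.88) = 6.19355/0.49 = 12.6 km.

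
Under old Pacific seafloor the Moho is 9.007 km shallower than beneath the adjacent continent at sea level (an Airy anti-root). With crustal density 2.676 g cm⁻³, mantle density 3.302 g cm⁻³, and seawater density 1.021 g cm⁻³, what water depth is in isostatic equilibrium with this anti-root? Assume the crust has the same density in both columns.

3.41 km

Replacing a thickness d of crust by seawater at the top must be balanced by replacing crust with mantle at the base: d (ρ_c − ρ_w) = a (ρ_m − ρ_c).
d = a (ρ_m − ρ_c)/(ρ_c − ρ_w) = 9.007 km × 0.626/1.655 = 3.41 km.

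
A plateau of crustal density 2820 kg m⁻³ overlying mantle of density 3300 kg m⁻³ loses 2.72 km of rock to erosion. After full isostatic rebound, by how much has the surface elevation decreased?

Rebound u = e ρ_c/ρ_m = 2.72 km × 2820/3300 = 2.324 km.
Net surface drop = e − u = 2.72 km − 2.324 km = e (ρ_m − ρ_c)/ρ_m = 0.396 km.

0.396 km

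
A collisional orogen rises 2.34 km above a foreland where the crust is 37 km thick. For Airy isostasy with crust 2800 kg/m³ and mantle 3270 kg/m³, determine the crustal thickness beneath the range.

Root depth r = h ρ_c / (ρ_m − ρ_c) = 2.34 km × 2800 / 470 = 13.94 km.
Total thickness = T + h + r = 37 km + 2.34 km + 13.94 km = 53.3 km.

53.3 km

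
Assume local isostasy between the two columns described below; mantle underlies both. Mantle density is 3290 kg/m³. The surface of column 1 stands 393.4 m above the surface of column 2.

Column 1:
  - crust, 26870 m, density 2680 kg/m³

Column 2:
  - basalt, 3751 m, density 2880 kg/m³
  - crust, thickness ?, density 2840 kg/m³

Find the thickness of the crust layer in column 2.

30100 m

Take the compensation level at the base of the deeper column (depth z_c below the surface of column 1) and equate Σ ρ_i t_i down to z_c; mantle fills any gap and the z_c terms cancel.
Column 1: 26870×2680 + (z_c − 26870)×3290
Column 2: 393.4×0 + 3751×2880 + x×2840 + (z_c − 393.4 − 3751 − x)×3290
The z_c×3290 term appears on both sides and cancels. Collect the known terms of each column as K = Σ(ρt)_known − 3290 × (depth of known layers): K_1 = 72011600 − 3290×26870 = −16390700; K_2 = 10802880 − 3290×(393.4 + 3751) = −2832196.
Balance: K_1 = K_2 − x×(3290 − 2840), so x = (K_2 − K_1)/(3290 − 2840) = 13558500/450 = 30100 m.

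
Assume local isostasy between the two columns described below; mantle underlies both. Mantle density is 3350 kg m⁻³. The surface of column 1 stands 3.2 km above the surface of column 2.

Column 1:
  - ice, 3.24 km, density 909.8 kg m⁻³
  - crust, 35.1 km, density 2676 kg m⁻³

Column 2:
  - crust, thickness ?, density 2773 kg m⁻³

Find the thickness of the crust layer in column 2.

Take the compensation level at the base of the deeper column (depth z_c below the surface of column 1) and equate Σ ρ_i t_i down to z_c; mantle fills any gap and the z_c terms cancel.
Column 1: 3.24×909.8 + 35.1×2676 + (z_c − 38.34)×3350
Column 2: 3.2×0 + x×2773 + (z_c − 3.2 − 0 − x)×3350
The z_c×3350 term appears on both sides and cancels. Collect the known terms of each column as K = Σ(ρt)_known − 3350 × (depth of known layers): K_1 = 96875.352 − 3350×38.34 = −31563.648; K_2 = 0 − 3350×(3.2 + 0) = −10720.
Balance: K_1 = K_2 − x×(3350 − 2773), so x = (K_2 − K_1)/(3350 − 2773) = 20843.6/577 = 36.1 km.

36.1 km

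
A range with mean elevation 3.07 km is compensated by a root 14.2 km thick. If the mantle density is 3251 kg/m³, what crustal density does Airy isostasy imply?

2670 kg/m³

ρ_c h = (ρ_m − ρ_c) r → ρ_c (h + r) = ρ_m r → ρ_c = ρ_m r / (h + r).
ρ_c = 3251 × 14.2 km / (3.07 km + 14.2 km) = 2670 kg/m³.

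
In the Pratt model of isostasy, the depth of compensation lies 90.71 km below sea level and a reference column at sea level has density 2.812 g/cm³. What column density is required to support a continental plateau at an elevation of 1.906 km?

2.75 g/cm³

Pratt balance: ρ_ref D = ρ (D + h).
ρ = ρ_ref D/(D + h) = 2.812 × 90.71 km/(90.71 km + 1.906 km) = 2.75 g/cm³.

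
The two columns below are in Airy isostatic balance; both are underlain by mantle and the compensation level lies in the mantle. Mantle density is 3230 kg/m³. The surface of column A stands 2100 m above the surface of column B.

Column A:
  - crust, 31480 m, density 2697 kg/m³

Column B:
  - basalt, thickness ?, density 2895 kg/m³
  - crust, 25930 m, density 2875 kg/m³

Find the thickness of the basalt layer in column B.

2360 m

Take the compensation level at the base of the deeper column (depth z_c below the surface of column A) and equate Σ ρ_i t_i down to z_c; mantle fills any gap and the z_c terms cancel.
Column A: 31480×2697 + (z_c − 31480)×3230
Column B: 2100×0 + x×2895 + 25930×2875 + (z_c − 2100 − 25930 − x)×3230
The z_c×3230 term appears on both sides and cancels. Collect the known terms of each column as K = Σ(ρt)_known − 3230 × (depth of known layers): K_A = 84901560 − 3230×31480 = −16778840; K_B = 74548750 − 3230×(2100 + 25930) = −15988150.
Balance: K_A = K_B − x×(3230 − 2895), so x = (K_B − K_A)/(3230 − 2895) = 790690/335 = 2360 m.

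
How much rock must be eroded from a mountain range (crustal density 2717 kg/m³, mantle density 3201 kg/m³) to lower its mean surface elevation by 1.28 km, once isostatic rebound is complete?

8.47 km

Net drop Δ = e − u = e − e ρ_c/ρ_m = e (ρ_m − ρ_c)/ρ_m.
e = Δ ρ_m/(ρ_m − ρ_c) = 1.28 km × 3201/484 = 8.47 km.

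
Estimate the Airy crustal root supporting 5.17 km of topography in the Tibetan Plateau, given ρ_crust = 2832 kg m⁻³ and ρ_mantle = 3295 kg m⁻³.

For local isostatic compensation: the weight of the topography is balanced by the buoyancy of the root, ρ_c h = (ρ_m − ρ_c) r.
r = h · ρ_c / (ρ_m − ρ_c) = 5.17 km × 2832 / (3295 − 2832) = 31.6 km.

31.6 km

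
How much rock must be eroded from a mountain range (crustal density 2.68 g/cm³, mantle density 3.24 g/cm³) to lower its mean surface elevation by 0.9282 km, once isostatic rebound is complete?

Net drop Δ = e − u = e − e ρ_c/ρ_m = e (ρ_m − ρ_c)/ρ_m.
e = Δ ρ_m/(ρ_m − ρ_c) = 0.9282 km × 3.24/0.56 = 5.37 km.

5.37 km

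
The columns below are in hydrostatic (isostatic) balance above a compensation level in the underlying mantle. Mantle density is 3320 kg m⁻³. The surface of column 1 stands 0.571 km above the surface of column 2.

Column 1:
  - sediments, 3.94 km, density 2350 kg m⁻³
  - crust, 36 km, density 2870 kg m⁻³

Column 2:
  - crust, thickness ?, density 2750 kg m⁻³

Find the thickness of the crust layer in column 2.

Take the compensation level at the base of the deeper column (depth z_c below the surface of column 1) and equate Σ ρ_i t_i down to z_c; mantle fills any gap and the z_c terms cancel.
Column 1: 3.94×2350 + 36×2870 + (z_c − 39.94)×3320
Column 2: 0.571×0 + x×2750 + (z_c − 0.571 − 0 − x)×3320
The z_c×3320 term appears on both sides and cancels. Collect the known terms of each column as K = Σ(ρt)_known − 3320 × (depth of known layers): K_1 = 112579 − 3320×39.94 = −20021.8; K_2 = 0 − 3320×(0.571 + 0) = −1895.72.
Balance: K_1 = K_2 − x×(3320 − 2750), so x = (K_2 − K_1)/(3320 − 2750) = 18126.1/570 = 31.8 km.

31.8 km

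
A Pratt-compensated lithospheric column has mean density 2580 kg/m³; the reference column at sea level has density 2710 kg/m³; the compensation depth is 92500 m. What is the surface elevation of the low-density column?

4660 m

ρ_ref D = ρ (D + h) → h = D (ρ_ref − ρ)/ρ.
h = 92500 m × (2710 − 2580)/2580 = 4660 m.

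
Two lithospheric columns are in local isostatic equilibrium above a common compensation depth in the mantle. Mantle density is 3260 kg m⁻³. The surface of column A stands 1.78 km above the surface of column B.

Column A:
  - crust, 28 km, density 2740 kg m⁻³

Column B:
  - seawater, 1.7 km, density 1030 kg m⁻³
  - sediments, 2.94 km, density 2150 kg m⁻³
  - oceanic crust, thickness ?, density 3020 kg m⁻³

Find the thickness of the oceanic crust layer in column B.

7.09 km

Take the compensation level at the base of the deeper column (depth z_c below the surface of column A) and equate Σ ρ_i t_i down to z_c; mantle fills any gap and the z_c terms cancel.
Column A: 28×2740 + (z_c − 28)×3260
Column B: 1.78×0 + 1.7×1030 + 2.94×2150 + x×3020 + (z_c − 1.78 − 4.64 − x)×3260
The z_c×3260 term appears on both sides and cancels. Collect the known terms of each column as K = Σ(ρt)_known − 3260 × (depth of known layers): K_A = 76720 − 3260×28 = −14560; K_B = 8072 − 3260×(1.78 + 4.64) = −12857.2.
Balance: K_A = K_B − x×(3260 − 3020), so x = (K_B − K_A)/(3260 − 3020) = 1702.8/240 = 7.09 km.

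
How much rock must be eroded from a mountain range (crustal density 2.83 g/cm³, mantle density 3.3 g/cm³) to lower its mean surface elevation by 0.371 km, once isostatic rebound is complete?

2.6 km

Net drop Δ = e − u = e − e ρ_c/ρ_m = e (ρ_m − ρ_c)/ρ_m.
e = Δ ρ_m/(ρ_m − ρ_c) = 0.371 km × 3.3/0.47 = 2.6 km.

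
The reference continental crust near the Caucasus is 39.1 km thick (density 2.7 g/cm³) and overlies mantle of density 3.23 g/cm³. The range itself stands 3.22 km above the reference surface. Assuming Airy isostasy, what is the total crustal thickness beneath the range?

58.7 km

Root depth r = h ρ_c / (ρ_m − ρ_c) = 3.22 km × 2.7 / 0.53 = 16.4 km.
Total thickness = T + h + r = 39.1 km + 3.22 km + 16.4 km = 58.7 km.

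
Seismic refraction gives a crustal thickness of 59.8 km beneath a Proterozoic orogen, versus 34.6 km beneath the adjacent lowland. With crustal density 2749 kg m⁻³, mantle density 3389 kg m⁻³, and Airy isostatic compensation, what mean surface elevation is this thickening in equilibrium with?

4.76 km

Excess crust Δ = 59.8 km − 34.6 km = 25.2 km, split between elevation h and root r with h + r = Δ.
Airy balance ρ_c h = (ρ_m − ρ_c) r gives r = h ρ_c/(ρ_m − ρ_c), so h (1 + ρ_c/(ρ_m − ρ_c)) = Δ, i.e. h = Δ (ρ_m − ρ_c)/ρ_m.
h = 25.2 km × 640/3389 = 4.76 km.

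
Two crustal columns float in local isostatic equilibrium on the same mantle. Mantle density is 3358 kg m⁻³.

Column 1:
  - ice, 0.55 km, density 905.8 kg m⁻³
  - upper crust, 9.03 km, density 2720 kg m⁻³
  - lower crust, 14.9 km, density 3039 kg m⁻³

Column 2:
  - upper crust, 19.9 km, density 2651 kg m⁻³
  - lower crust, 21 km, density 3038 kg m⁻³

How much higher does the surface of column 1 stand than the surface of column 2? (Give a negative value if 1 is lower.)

For any compensation level in the mantle, the mantle terms cancel and isostasy reduces to e = (Σt_1 − Σt_2) − (Σ(ρt)_1 − Σ(ρt)_2) / ρ_m.
Σt_1 = 24.48 km; Σt_2 = 40.9 km; Σ(ρt)_1 = 70340.89; Σ(ρt)_2 = 116552.9 (in km·kg m⁻³).
e = (24.48 − 40.9) − (70340.89 − 116552.9) / 3358 = −2.66 km.

−2.66 km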